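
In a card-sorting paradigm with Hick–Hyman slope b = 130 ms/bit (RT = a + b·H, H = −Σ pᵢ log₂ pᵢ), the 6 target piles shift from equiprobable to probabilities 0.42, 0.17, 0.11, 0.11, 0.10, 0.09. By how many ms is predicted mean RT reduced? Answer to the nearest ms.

36 ms

The RT saving is b·ΔH. Equiprobable H₀ = log₂(6) = 2.5850 bits; with the given probabilities H = 2.3057 bits.
b·(H₀ − H) = 130 × (2.5850 − 2.3057) = 36.31 ms.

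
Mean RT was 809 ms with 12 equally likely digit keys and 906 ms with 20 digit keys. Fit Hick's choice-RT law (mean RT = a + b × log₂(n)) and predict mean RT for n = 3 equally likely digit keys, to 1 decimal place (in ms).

545.8 ms

Fit slope and intercept:
  b = (906 − 809) / (log₂ 20 − log₂ 12) = 97 / (4.3219 − 3.5850) = 131.621 ms/bit
  a = 809 − 131.621 × 3.5850 = 337.144 ms
Then RT(3) = 337.144 + 131.621 × log₂ 3 = 337.144 + 131.621 × 1.5850 ≈ 545.758 ms.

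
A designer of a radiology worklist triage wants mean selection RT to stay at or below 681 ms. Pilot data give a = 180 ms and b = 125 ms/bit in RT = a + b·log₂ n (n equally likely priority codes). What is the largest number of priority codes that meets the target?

16

125·log₂ n ≤ 681 − 180 = 501, giving log₂ n ≤ 4.0080 and n ≤ 16.089. The largest whole number is 16.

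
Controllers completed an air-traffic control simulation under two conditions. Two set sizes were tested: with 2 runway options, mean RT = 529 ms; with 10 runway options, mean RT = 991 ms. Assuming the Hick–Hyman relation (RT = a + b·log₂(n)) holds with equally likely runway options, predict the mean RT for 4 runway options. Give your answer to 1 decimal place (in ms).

728.0 ms

RT is linear in log₂ n, so two points fix the line:
  b = (991 − 529) / (log₂ 10 − log₂ 2) = 462 / (3.3219 − 1) = 198.973 ms/bit
  a = 529 − 198.973 × 1 = 330.027 ms
Then RT(4) = 330.027 + 198.973 × log₂ 4 = 330.027 + 198.973 × 2 ≈ 727.973 ms.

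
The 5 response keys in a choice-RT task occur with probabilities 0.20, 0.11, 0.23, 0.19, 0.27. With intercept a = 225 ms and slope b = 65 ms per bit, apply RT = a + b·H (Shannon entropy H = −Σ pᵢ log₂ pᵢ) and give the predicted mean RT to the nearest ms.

372 ms

H = 0.20·log₂(1/0.20) + 0.11·log₂(1/0.11) + 0.23·log₂(1/0.23) + 0.19·log₂(1/0.19) + 0.27·log₂(1/0.27) = 2.2676 bits.
RT = 225 + 65 × 2.2676 = 372.39 ms.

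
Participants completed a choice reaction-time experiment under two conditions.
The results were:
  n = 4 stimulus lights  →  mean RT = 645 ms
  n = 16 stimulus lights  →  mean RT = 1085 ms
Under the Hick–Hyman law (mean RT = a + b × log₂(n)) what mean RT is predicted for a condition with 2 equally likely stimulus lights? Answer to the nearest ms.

425 ms

With log₂ n on the abscissa the relation is linear; from the two conditions:
  b = (1085 − 645) / (log₂ 16 − log₂ 4) = 440 / (4 − 2) = 220 ms/bit
  a = 645 − 220 × 2 = 205 ms
Then RT(2) = 205 + 220 × log₂ 2 = 205 + 220 × 1 ≈ 425.000 ms.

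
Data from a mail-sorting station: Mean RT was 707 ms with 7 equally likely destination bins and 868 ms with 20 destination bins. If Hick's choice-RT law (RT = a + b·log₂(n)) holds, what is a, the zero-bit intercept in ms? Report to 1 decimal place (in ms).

Slope: b = (868 − 707) / (log₂ 20 − log₂ 7) = 161/1.5146 = 106.301 ms/bit.
Intercept: a = 707 − 106.301·log₂(7) = 408.577 ms.

408.6 ms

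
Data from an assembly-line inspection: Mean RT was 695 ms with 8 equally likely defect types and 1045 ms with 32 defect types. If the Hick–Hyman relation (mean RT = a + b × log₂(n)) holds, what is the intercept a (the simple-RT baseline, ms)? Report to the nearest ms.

The slope on a log₂ axis is (1045 − 695) / (5 − 3) = 175 ms/bit.
a = RT₁ − b·log₂ n₁ = 695 − 175 × 3 = 170.000 ms.

170 ms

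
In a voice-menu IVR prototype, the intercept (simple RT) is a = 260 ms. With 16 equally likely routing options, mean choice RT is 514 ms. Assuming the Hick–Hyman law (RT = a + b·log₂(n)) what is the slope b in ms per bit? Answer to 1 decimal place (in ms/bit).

b = (514 − 260) / log₂(16) = 254 / 4 = 63.500 ms/bit.

63.5 ms/bit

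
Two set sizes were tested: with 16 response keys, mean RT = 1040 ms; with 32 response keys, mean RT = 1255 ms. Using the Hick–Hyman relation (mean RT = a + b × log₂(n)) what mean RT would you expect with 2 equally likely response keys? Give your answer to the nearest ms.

Fit slope and intercept:
  b = (1255 − 1040) / (log₂ 32 − log₂ 16) = 215 / (5 − 4) = 215 ms/bit
  a = 1040 − 215 × 4 = 180 ms
Then RT(2) = 180 + 215 × log₂ 2 = 180 + 215 × 1 ≈ 395.000 ms.

395 ms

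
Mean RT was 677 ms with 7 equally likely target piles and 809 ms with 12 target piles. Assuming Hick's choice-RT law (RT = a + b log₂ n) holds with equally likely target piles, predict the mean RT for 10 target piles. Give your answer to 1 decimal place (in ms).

764.3 ms

Fit slope and intercept:
  b = (809 − 677) / (log₂ 12 − log₂ 7) = 132 / (3.5850 − 2.8074) = 169.751 ms/bit
  a = 677 − 169.751 × 2.8074 = 200.447 ms
Then RT(10) = 200.447 + 169.751 × log₂ 10 = 200.447 + 169.751 × 3.3219 ≈ 764.350 ms.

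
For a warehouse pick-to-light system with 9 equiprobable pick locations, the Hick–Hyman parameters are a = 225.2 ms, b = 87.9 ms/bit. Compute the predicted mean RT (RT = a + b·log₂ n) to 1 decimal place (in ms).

log₂(9) = 3.1699 bits, so RT = 225.2 + 87.9 × 3.1699 ≈ 503.836 ms.

503.8 ms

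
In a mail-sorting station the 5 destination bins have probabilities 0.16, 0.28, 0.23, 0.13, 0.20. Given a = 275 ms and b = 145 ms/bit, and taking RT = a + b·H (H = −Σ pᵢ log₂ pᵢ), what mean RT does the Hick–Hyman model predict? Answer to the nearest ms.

Entropy contributions −pᵢ log₂ pᵢ: 0.4230, 0.5142, 0.4877, 0.3826, 0.4644; sum H = 2.2719 bits.
RT = a + bH = 275 + 145·2.2719 = 604.43 ms.

604 ms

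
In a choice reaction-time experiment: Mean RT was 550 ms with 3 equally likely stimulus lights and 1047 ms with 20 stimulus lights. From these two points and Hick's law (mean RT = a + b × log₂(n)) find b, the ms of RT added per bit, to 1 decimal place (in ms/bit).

The slope on a log₂ axis is (1047 − 550) / (4.3219 − 1.5850) = 181.588 ms/bit.

181.6 ms/bit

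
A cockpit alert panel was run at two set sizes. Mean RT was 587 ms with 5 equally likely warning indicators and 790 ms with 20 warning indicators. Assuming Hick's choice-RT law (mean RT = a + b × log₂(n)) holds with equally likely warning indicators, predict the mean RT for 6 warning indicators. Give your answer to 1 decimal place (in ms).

613.7 ms

Solve the two-equation system in a and b:
  b = (790 − 587) / (log₂ 20 − log₂ 5) = 203 / (4.3219 − 2.3219) = 101.500 ms/bit
  a = 587 − 101.500 × 2.3219 = 351.324 ms
Then RT(6) = 351.324 + 101.500 × log₂ 6 = 351.324 + 101.500 × 2.5850 ≈ 613.698 ms.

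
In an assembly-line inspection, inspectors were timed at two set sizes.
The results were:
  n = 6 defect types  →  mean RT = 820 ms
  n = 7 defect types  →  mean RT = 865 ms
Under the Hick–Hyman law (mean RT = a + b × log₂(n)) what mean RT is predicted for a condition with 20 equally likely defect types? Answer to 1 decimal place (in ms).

1171.5 ms

Solve the two-equation system in a and b:
  b = (865 − 820) / (log₂ 7 − log₂ 6) = 45 / (2.8074 − 2.5850) = 202.345 ms/bit
  a = 820 − 202.345 × 2.5850 = 296.946 ms
Then RT(20) = 296.946 + 202.345 × log₂ 20 = 296.946 + 202.345 × 4.3219 ≈ 1171.466 ms.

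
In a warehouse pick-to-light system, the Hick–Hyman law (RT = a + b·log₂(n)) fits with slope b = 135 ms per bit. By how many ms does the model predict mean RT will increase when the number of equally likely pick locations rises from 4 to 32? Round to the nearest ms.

405 ms

ΔRT = (a + b log₂ n₂) − (a + b log₂ n₁) = b·(log₂ n₂ − log₂ n₁).
log₂(32) − log₂(4) = log₂(32/4) = log₂(8) = 3.
ΔRT = 135 × 3.0000 = 405.000 ms.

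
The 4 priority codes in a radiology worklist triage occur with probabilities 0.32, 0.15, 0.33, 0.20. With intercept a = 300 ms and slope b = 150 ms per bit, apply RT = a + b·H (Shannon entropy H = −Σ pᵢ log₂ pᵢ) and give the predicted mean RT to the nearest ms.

589 ms

Entropy contributions −pᵢ log₂ pᵢ: 0.5260, 0.4105, 0.5278, 0.4644; sum H = 1.9288 bits.
RT = a + bH = 300 + 150·1.9288 = 589.32 ms.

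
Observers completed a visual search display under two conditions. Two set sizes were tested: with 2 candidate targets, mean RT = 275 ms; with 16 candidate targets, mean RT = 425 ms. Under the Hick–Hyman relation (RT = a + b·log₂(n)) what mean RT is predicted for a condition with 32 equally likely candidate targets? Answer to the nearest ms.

475 ms

Fit slope and intercept:
  b = (425 − 275) / (log₂ 16 − log₂ 2) = 150 / (4 − 1) = 50 ms/bit
  a = 275 − 50 × 1 = 225 ms
Then RT(32) = 225 + 50 × log₂ 32 = 225 + 50 × 5 ≈ 475.000 ms.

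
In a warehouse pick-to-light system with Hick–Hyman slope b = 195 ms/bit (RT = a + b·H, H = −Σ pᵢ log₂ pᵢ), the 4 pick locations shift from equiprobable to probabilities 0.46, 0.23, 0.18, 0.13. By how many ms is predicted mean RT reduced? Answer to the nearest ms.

33 ms

The RT saving is b·ΔH. Equiprobable H₀ = log₂(4) = 2.0000 bits; with the given probabilities H = 1.8310 bits.
b·(H₀ − H) = 195 × (2.0000 − 1.8310) = 32.96 ms.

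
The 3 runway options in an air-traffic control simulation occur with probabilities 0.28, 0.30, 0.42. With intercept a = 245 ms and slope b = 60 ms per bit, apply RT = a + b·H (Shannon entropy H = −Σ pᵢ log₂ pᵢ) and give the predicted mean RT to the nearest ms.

339 ms

Entropy contributions −pᵢ log₂ pᵢ: 0.5142, 0.5211, 0.5256; sum H = 1.5610 bits.
RT = a + bH = 245 + 60·1.5610 = 338.66 ms.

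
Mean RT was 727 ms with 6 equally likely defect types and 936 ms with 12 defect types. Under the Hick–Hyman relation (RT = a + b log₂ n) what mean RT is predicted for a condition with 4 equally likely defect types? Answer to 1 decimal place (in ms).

604.7 ms

RT is linear in log₂ n, so two points fix the line:
  b = (936 − 727) / (log₂ 12 − log₂ 6) = 209 / (3.5850 − 2.5850) = 209.000 ms/bit
  a = 727 − 209.000 × 2.5850 = 186.743 ms
Then RT(4) = 186.743 + 209.000 × log₂ 4 = 186.743 + 209.000 × 2 ≈ 604.743 ms.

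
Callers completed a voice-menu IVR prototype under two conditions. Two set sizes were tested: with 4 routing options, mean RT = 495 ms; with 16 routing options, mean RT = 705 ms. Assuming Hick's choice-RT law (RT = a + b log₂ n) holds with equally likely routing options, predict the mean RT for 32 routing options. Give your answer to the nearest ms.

810 ms

RT is linear in log₂ n, so two points fix the line:
  b = (705 − 495) / (log₂ 16 − log₂ 4) = 210 / (4 − 2) = 105 ms/bit
  a = 495 − 105 × 2 = 285 ms
Then RT(32) = 285 + 105 × log₂ 32 = 285 + 105 × 5 ≈ 810.000 ms.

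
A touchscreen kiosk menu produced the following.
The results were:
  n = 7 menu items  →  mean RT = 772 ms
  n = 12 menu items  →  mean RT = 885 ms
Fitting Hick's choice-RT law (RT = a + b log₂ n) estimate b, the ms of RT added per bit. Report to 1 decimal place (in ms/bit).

Slope: b = (885 − 772) / (log₂ 12 − log₂ 7) = 113/0.7776 = 145.318 ms/bit.

145.3 ms/bit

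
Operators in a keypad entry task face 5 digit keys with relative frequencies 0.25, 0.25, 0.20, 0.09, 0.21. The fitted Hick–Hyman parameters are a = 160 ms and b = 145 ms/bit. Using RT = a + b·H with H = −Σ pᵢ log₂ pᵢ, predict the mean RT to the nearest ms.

H = 0.25·log₂(1/0.25) + 0.25·log₂(1/0.25) + 0.20·log₂(1/0.20) + 0.09·log₂(1/0.09) + 0.21·log₂(1/0.21) = 2.2499 bits.
RT = 160 + 145 × 2.2499 = 486.23 ms.

486 ms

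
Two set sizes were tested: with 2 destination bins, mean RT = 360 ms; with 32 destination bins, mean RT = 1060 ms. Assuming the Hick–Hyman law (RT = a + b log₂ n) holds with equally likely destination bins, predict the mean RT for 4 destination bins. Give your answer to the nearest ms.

535 ms

With log₂ n on the abscissa the relation is linear; from the two conditions:
  b = (1060 − 360) / (log₂ 32 − log₂ 2) = 700 / (5 − 1) = 175 ms/bit
  a = 360 − 175 × 1 = 185 ms
Then RT(4) = 185 + 175 × log₂ 4 = 185 + 175 × 2 ≈ 535.000 ms.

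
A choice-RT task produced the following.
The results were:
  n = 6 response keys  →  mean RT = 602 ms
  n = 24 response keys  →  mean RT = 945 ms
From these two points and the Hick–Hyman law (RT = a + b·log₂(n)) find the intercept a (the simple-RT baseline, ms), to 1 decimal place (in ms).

The slope on a log₂ axis is (945 − 602) / (4.5850 − 2.5850) = 171.500 ms/bit.
Intercept: a = 602 − 171.500·log₂(6) = 158.679 ms.

158.7 ms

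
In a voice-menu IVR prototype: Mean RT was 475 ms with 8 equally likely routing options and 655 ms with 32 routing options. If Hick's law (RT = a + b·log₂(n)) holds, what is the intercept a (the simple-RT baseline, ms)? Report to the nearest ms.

205 ms

b = (RT₂ − RT₁)/(log₂ n₂ − log₂ n₁) = (655 − 475)/(5 − 3) = 90 ms/bit.
a = RT₁ − b·log₂ n₁ = 475 − 90 × 3 = 205.000 ms.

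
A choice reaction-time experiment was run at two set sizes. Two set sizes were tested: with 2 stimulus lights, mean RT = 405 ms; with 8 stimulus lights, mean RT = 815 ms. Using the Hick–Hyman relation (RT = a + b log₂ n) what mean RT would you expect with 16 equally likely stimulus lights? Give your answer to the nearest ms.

RT is linear in log₂ n, so two points fix the line:
  b = (815 − 405) / (log₂ 8 − log₂ 2) = 410 / (3 − 1) = 205 ms/bit
  a = 405 − 205 × 1 = 200 ms
Then RT(16) = 200 + 205 × log₂ 16 = 200 + 205 × 4 ≈ 1020.000 ms.

1020 ms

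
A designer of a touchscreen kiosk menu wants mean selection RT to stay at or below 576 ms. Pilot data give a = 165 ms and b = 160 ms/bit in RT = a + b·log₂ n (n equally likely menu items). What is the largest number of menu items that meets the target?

Set 165 + 160·log₂ n ≤ 576 → log₂ n ≤ (576 − 165)/160 = 2.5688.
So n ≤ 2^2.5688 = 5.933; the largest integer n is 5.

5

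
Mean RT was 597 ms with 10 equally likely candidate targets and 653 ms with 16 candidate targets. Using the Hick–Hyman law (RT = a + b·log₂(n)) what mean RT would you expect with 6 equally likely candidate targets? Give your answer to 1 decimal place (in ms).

536.1 ms

RT is linear in log₂ n, so two points fix the line:
  b = (653 − 597) / (log₂ 16 − log₂ 10) = 56 / (4 − 3.3219) = 82.587 ms/bit
  a = 597 − 82.587 × 3.3219 = 322.652 ms
Then RT(6) = 322.652 + 82.587 × log₂ 6 = 322.652 + 82.587 × 2.5850 ≈ 536.136 ms.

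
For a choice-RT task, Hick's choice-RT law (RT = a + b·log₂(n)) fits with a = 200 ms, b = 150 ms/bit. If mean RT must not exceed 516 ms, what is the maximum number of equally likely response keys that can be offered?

4

150·log₂ n ≤ 516 − 200 = 316, giving log₂ n ≤ 2.1067 and n ≤ 4.307. The largest whole number is 4.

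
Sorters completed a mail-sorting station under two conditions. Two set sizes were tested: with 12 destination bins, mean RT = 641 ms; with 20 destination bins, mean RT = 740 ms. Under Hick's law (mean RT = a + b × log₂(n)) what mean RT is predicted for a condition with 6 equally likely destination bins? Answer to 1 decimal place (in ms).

Fit slope and intercept:
  b = (740 − 641) / (log₂ 20 − log₂ 12) = 99 / (4.3219 − 3.5850) = 134.335 ms/bit
  a = 641 − 134.335 × 3.5850 = 159.415 ms
Then RT(6) = 159.415 + 134.335 × log₂ 6 = 159.415 + 134.335 × 2.5850 ≈ 506.665 ms.

506.7 ms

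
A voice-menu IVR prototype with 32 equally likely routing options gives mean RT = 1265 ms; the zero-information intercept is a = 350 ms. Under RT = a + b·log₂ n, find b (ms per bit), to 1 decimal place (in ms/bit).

log₂(32) = 5 bits.
b = (RT − a)/log₂ n = (1265 − 350) / 5 = 183.000 ms/bit.

183.0 ms/bit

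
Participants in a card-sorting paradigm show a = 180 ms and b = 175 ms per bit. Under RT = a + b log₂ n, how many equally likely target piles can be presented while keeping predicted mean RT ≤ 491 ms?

3

175·log₂ n ≤ 491 − 180 = 311, giving log₂ n ≤ 1.7771 and n ≤ 3.427. The largest whole number is 3.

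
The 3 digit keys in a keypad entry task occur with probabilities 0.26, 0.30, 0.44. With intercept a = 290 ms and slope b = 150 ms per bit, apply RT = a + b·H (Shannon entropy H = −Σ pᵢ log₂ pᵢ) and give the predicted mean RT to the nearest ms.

Entropy contributions −pᵢ log₂ pᵢ: 0.5053, 0.5211, 0.5211; sum H = 1.5475 bits.
RT = a + bH = 290 + 150·1.5475 = 522.13 ms.

522 ms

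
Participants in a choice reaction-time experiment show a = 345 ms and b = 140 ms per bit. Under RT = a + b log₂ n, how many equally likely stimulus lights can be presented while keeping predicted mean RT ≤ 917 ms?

16

140·log₂ n ≤ 917 − 345 = 572, giving log₂ n ≤ 4.0857 and n ≤ 16.979. The largest whole number is 16.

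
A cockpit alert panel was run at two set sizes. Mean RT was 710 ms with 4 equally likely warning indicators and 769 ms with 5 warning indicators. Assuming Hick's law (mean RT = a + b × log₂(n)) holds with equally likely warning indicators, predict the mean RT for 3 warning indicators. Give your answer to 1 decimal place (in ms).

With log₂ n on the abscissa the relation is linear; from the two conditions:
  b = (769 − 710) / (log₂ 5 − log₂ 4) = 59 / (2.3219 − 2) = 183.271 ms/bit
  a = 710 − 183.271 × 2 = 343.459 ms
Then RT(3) = 343.459 + 183.271 × log₂ 3 = 343.459 + 183.271 × 1.5850 ≈ 633.936 ms.

633.9 ms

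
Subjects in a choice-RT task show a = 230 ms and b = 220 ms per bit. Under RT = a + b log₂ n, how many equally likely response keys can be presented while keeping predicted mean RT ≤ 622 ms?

Set 230 + 220·log₂ n ≤ 622 → log₂ n ≤ (622 − 230)/220 = 1.7818.
So n ≤ 2^1.7818 = 3.439; the largest integer n is 3.

3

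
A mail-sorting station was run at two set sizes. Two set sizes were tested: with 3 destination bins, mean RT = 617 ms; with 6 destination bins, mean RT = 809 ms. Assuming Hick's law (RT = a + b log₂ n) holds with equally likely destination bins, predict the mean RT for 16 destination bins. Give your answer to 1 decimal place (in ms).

With log₂ n on the abscissa the relation is linear; from the two conditions:
  b = (809 − 617) / (log₂ 6 − log₂ 3) = 192 / (2.5850 − 1.5850) = 192.000 ms/bit
  a = 617 − 192.000 × 1.5850 = 312.687 ms
Then RT(16) = 312.687 + 192.000 × log₂ 16 = 312.687 + 192.000 × 4 ≈ 1080.687 ms.

1080.7 ms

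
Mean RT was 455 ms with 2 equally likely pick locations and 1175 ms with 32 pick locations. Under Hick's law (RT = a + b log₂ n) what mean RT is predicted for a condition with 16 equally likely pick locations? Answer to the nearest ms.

Fit slope and intercept:
  b = (1175 − 455) / (log₂ 32 − log₂ 2) = 720 / (5 − 1) = 180 ms/bit
  a = 455 − 180 × 1 = 275 ms
Then RT(16) = 275 + 180 × log₂ 16 = 275 + 180 × 4 ≈ 995.000 ms.

995 ms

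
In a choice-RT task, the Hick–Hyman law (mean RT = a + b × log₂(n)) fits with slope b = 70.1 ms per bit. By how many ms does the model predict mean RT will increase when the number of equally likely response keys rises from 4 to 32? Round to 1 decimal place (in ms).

ΔRT = (a + b log₂ n₂) − (a + b log₂ n₁) = b·(log₂ n₂ − log₂ n₁).
log₂(32) − log₂(4) = log₂(32/4) = log₂(8) = 3.
ΔRT = 70.1 × 3.0000 = 210.300 ms.

210.3 ms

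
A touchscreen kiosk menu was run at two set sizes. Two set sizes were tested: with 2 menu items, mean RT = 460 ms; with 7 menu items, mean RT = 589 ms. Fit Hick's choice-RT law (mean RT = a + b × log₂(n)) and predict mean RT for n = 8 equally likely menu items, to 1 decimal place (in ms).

602.8 ms

With log₂ n on the abscissa the relation is linear; from the two conditions:
  b = (589 − 460) / (log₂ 7 − log₂ 2) = 129 / (2.8074 − 1) = 71.375 ms/bit
  a = 460 − 71.375 × 1 = 388.625 ms
Then RT(8) = 388.625 + 71.375 × log₂ 8 = 388.625 + 71.375 × 3 ≈ 602.750 ms.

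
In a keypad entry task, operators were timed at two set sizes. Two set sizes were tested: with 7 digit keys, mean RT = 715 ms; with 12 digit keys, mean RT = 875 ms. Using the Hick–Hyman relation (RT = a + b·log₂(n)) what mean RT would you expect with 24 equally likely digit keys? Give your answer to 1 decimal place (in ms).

1080.8 ms

Solve the two-equation system in a and b:
  b = (875 − 715) / (log₂ 12 − log₂ 7) = 160 / (3.5850 − 2.8074) = 205.759 ms/bit
  a = 715 − 205.759 × 2.8074 = 137.361 ms
Then RT(24) = 137.361 + 205.759 × log₂ 24 = 137.361 + 205.759 × 4.5850 ≈ 1080.759 ms.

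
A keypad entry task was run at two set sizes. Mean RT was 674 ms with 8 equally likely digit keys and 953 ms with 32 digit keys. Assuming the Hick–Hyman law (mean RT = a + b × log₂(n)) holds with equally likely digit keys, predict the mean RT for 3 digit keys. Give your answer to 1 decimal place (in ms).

Solve the two-equation system in a and b:
  b = (953 − 674) / (log₂ 32 − log₂ 8) = 279 / (5 − 3) = 139.500 ms/bit
  a = 674 − 139.500 × 3 = 255.500 ms
Then RT(3) = 255.500 + 139.500 × log₂ 3 = 255.500 + 139.500 × 1.5850 ≈ 476.602 ms.

476.6 ms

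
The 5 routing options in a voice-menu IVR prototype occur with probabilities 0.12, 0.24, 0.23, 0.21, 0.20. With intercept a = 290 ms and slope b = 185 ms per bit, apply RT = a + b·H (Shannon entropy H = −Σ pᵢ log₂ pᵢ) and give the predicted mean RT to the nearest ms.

713 ms

H = 0.12·log₂(1/0.12) + 0.24·log₂(1/0.24) + 0.23·log₂(1/0.23) + 0.21·log₂(1/0.21) + 0.20·log₂(1/0.20) = 2.2861 bits.
RT = 290 + 185 × 2.2861 = 712.92 ms.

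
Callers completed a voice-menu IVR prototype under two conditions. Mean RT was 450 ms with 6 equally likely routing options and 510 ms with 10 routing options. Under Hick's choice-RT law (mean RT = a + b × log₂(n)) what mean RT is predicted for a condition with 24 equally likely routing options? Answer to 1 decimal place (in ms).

With log₂ n on the abscissa the relation is linear; from the two conditions:
  b = (510 − 450) / (log₂ 10 − log₂ 6) = 60 / (3.3219 − 2.5850) = 81.415 ms/bit
  a = 450 − 81.415 × 2.5850 = 239.545 ms
Then RT(24) = 239.545 + 81.415 × log₂ 24 = 239.545 + 81.415 × 4.5850 ≈ 612.830 ms.

612.8 ms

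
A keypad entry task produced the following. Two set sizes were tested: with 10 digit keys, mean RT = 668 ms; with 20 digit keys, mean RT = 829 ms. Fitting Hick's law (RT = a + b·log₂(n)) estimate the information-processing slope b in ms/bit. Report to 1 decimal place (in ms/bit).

161.0 ms/bit

Slope: b = (829 − 668) / (log₂ 20 − log₂ 10) = 161/1.0000 = 161.000 ms/bit.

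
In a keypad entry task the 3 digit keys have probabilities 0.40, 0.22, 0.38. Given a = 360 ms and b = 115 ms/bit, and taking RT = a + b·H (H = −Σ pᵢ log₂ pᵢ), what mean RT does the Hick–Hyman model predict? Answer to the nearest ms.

537 ms

H = 0.40·log₂(1/0.40) + 0.22·log₂(1/0.22) + 0.38·log₂(1/0.38) = 1.5398 bits.
RT = 360 + 115 × 1.5398 = 537.08 ms.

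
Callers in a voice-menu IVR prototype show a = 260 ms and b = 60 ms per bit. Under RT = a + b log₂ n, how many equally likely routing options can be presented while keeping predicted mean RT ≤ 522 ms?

Set 260 + 60·log₂ n ≤ 522 → log₂ n ≤ (522 − 260)/60 = 4.3667.
So n ≤ 2^4.3667 = 20.630; the largest integer n is 20.

20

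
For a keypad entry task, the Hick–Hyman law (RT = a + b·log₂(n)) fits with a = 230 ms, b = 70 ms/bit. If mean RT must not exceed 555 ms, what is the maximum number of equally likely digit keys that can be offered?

24

Set 230 + 70·log₂ n ≤ 555 → log₂ n ≤ (555 − 230)/70 = 4.6429.
So n ≤ 2^4.6429 = 24.983; the largest integer n is 24.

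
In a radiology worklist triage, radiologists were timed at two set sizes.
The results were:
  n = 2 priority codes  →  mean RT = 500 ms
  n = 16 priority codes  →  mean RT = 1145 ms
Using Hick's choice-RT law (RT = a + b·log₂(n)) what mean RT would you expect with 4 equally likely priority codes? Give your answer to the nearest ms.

715 ms

RT is linear in log₂ n, so two points fix the line:
  b = (1145 − 500) / (log₂ 16 − log₂ 2) = 645 / (4 − 1) = 215 ms/bit
  a = 500 − 215 × 1 = 285 ms
Then RT(4) = 285 + 215 × log₂ 4 = 285 + 215 × 2 ≈ 715.000 ms.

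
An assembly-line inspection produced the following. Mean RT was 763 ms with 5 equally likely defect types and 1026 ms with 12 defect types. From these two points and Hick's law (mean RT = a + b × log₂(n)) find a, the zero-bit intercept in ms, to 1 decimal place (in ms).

Slope: b = (1026 − 763) / (log₂ 12 − log₂ 5) = 263/1.2630 = 208.229 ms/bit.
Intercept: a = 763 − 208.229·log₂(5) = 279.508 ms.

279.5 ms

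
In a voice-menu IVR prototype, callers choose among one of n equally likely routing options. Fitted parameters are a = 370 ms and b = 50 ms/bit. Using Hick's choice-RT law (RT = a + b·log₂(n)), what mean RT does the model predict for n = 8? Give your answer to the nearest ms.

520 ms

log₂(8) = 3 bits, so RT = 370 + 50 × 3 ≈ 520.000 ms.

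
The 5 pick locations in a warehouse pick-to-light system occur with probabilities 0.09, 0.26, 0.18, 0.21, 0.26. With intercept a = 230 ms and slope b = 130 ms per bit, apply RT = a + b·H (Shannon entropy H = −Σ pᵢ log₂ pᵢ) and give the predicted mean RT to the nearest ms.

Entropy contributions −pᵢ log₂ pᵢ: 0.3127, 0.5053, 0.4453, 0.4728, 0.5053; sum H = 2.2414 bits.
RT = a + bH = 230 + 130·2.2414 = 521.38 ms.

521 ms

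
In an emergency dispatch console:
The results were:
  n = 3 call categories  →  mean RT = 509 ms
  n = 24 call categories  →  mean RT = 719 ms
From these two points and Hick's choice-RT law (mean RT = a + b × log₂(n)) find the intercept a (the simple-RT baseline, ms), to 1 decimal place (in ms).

398.1 ms

The slope on a log₂ axis is (719 − 509) / (4.5850 − 1.5850) = 70.000 ms/bit.
Intercept: a = 509 − 70.000·log₂(3) = 398.053 ms.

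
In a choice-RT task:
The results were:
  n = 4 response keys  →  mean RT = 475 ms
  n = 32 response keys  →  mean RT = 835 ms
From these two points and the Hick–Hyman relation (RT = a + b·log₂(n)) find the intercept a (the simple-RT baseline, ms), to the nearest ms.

Slope: b = (835 − 475) / (log₂ 32 − log₂ 4) = 360/3.0000 = 120 ms/bit.
Intercept: a = 475 − 120·log₂(4) = 235.000 ms.

235 ms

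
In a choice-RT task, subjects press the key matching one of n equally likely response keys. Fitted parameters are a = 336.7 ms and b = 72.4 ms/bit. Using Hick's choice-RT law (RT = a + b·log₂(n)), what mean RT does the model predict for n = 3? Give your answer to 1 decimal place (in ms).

451.5 ms

log₂(3) = 1.5850 bits, so RT = 336.7 + 72.4 × 1.5850 ≈ 451.451 ms.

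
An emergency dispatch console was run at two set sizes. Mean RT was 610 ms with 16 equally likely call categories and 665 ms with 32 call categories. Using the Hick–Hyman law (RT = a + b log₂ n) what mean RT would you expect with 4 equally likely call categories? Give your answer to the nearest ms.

With log₂ n on the abscissa the relation is linear; from the two conditions:
  b = (665 − 610) / (log₂ 32 − log₂ 16) = 55 / (5 − 4) = 55 ms/bit
  a = 610 − 55 × 4 = 390 ms
Then RT(4) = 390 + 55 × log₂ 4 = 390 + 55 × 2 ≈ 500.000 ms.

500 ms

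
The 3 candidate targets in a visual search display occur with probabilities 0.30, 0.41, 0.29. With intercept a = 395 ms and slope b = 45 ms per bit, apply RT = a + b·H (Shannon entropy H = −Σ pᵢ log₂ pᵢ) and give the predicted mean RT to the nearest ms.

H = 0.30·log₂(1/0.30) + 0.41·log₂(1/0.41) + 0.29·log₂(1/0.29) = 1.5664 bits.
RT = 395 + 45 × 1.5664 = 465.49 ms.

465 ms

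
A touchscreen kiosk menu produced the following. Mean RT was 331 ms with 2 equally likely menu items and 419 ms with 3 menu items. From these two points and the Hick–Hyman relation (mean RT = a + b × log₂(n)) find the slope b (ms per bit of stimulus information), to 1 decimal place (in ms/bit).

150.4 ms/bit

Slope: b = (419 − 331) / (log₂ 3 − log₂ 2) = 88/0.5850 = 150.437 ms/bit.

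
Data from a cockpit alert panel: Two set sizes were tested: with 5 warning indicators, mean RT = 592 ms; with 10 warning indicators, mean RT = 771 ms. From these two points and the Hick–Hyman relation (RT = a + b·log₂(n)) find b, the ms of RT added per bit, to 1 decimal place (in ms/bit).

179.0 ms/bit

The slope on a log₂ axis is (771 − 592) / (3.3219 − 2.3219) = 179.000 ms/bit.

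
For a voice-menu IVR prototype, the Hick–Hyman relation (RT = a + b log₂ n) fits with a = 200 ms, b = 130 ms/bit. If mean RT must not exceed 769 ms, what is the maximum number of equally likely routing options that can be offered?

20

Information budget: (769 − 200)/130 = 4.3769 bits, so n ≤ 2^4.3769 = 20.777 → at most 20.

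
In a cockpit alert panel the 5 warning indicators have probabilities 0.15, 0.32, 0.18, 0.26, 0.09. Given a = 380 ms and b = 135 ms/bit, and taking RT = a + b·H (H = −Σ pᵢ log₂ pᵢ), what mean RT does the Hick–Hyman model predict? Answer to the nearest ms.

677 ms

Entropy contributions −pᵢ log₂ pᵢ: 0.4105, 0.5260, 0.4453, 0.5053, 0.3127; sum H = 2.1998 bits.
RT = a + bH = 380 + 135·2.1998 = 676.98 ms.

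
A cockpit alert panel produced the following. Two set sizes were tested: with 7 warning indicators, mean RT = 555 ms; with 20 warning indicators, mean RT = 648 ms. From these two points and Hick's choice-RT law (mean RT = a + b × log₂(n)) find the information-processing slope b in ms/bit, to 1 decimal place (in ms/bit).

61.4 ms/bit

b = (RT₂ − RT₁)/(log₂ n₂ − log₂ n₁) = (648 − 555)/(4.3219 − 2.8074) = 61.403 ms/bit.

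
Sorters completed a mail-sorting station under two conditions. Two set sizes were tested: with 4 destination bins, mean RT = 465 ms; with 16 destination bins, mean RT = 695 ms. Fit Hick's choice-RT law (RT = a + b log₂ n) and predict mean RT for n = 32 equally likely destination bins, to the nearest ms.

RT is linear in log₂ n, so two points fix the line:
  b = (695 − 465) / (log₂ 16 − log₂ 4) = 230 / (4 − 2) = 115 ms/bit
  a = 465 − 115 × 2 = 235 ms
Then RT(32) = 235 + 115 × log₂ 32 = 235 + 115 × 5 ≈ 810.000 ms.

810 ms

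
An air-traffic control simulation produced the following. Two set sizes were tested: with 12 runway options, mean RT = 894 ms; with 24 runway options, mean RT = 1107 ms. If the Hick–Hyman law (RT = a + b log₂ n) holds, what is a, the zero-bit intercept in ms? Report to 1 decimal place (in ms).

130.4 ms

b = (RT₂ − RT₁)/(log₂ n₂ − log₂ n₁) = (1107 − 894)/(4.5850 − 3.5850) = 213.000 ms/bit.
Intercept: a = 894 − 213.000·log₂(12) = 130.403 ms.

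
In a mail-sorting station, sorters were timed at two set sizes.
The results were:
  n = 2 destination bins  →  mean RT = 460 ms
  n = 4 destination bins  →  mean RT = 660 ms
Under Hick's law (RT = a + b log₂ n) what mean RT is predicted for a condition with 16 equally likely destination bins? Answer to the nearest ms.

1060 ms

Solve the two-equation system in a and b:
  b = (660 − 460) / (log₂ 4 − log₂ 2) = 200 / (2 − 1) = 200 ms/bit
  a = 460 − 200 × 1 = 260 ms
Then RT(16) = 260 + 200 × log₂ 16 = 260 + 200 × 4 ≈ 1060.000 ms.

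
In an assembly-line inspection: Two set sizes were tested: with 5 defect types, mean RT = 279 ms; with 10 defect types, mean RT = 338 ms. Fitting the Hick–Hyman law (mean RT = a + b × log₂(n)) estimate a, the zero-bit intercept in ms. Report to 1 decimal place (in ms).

142.0 ms

b = (RT₂ − RT₁)/(log₂ n₂ − log₂ n₁) = (338 − 279)/(3.3219 − 2.3219) = 59.000 ms/bit.
a = RT₁ − b·log₂ n₁ = 279 − 59.000 × 2.3219 = 142.006 ms.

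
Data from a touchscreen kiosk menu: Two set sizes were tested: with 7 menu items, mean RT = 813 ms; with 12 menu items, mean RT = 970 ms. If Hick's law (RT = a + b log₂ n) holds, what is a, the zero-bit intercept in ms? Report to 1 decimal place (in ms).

246.2 ms

b = (RT₂ − RT₁)/(log₂ n₂ − log₂ n₁) = (970 − 813)/(3.5850 − 2.8074) = 201.901 ms/bit.
a = RT₁ − b·log₂ n₁ = 813 − 201.901 × 2.8074 = 246.191 ms.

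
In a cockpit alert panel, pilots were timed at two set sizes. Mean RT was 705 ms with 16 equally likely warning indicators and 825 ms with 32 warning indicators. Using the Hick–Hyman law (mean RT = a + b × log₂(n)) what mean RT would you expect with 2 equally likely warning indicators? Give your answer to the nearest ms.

345 ms

With log₂ n on the abscissa the relation is linear; from the two conditions:
  b = (825 − 705) / (log₂ 32 − log₂ 16) = 120 / (5 − 4) = 120 ms/bit
  a = 705 − 120 × 4 = 225 ms
Then RT(2) = 225 + 120 × log₂ 2 = 225 + 120 × 1 ≈ 345.000 ms.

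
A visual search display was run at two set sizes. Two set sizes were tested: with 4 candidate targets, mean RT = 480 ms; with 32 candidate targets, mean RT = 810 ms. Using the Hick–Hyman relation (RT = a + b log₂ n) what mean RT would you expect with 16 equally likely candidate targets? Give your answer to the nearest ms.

RT is linear in log₂ n, so two points fix the line:
  b = (810 − 480) / (log₂ 32 − log₂ 4) = 330 / (5 − 2) = 110 ms/bit
  a = 480 − 110 × 2 = 260 ms
Then RT(16) = 260 + 110 × log₂ 16 = 260 + 110 × 4 ≈ 700.000 ms.

700 ms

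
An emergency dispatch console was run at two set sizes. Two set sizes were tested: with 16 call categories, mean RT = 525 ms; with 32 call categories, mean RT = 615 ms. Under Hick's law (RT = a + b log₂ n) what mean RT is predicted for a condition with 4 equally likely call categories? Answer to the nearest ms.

With log₂ n on the abscissa the relation is linear; from the two conditions:
  b = (615 − 525) / (log₂ 32 − log₂ 16) = 90 / (5 − 4) = 90 ms/bit
  a = 525 − 90 × 4 = 165 ms
Then RT(4) = 165 + 90 × log₂ 4 = 165 + 90 × 2 ≈ 345.000 ms.

345 ms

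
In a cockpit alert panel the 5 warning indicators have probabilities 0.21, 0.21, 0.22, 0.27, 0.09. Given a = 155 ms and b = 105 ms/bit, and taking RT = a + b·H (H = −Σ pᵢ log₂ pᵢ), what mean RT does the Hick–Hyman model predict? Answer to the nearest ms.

391 ms

H = 0.21·log₂(1/0.21) + 0.21·log₂(1/0.21) + 0.22·log₂(1/0.22) + 0.27·log₂(1/0.27) + 0.09·log₂(1/0.09) = 2.2489 bits.
RT = 155 + 105 × 2.2489 = 391.13 ms.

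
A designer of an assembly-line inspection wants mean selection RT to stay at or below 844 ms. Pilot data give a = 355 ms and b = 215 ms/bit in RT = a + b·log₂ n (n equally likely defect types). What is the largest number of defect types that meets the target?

4

Information budget: (844 − 355)/215 = 2.2744 bits, so n ≤ 2^2.2744 = 4.838 → at most 4.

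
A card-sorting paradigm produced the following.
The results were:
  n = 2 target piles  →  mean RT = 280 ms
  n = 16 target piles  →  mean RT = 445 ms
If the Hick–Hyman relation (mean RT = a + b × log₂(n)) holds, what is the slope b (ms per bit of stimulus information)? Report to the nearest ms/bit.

55 ms/bit

Slope: b = (445 − 280) / (log₂ 16 − log₂ 2) = 165/3.0000 = 55 ms/bit.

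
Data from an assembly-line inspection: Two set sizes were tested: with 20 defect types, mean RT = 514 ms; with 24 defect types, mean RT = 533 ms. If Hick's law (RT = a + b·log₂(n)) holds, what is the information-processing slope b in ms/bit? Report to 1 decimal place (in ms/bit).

72.2 ms/bit

Slope: b = (533 − 514) / (log₂ 24 − log₂ 20) = 19/0.2630 = 72.234 ms/bit.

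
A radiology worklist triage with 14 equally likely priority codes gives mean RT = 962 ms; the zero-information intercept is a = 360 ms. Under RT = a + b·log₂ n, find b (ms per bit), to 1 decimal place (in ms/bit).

158.1 ms/bit

14 alternatives carry log₂ 14 = 3.8074 bits; the choice cost is 962 − 360 = 602 ms, so b = 602/3.8074 = 158.115 ms/bit.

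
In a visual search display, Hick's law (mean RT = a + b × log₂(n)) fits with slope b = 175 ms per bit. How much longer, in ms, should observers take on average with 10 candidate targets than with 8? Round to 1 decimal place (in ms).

ΔRT = (a + b log₂ n₂) − (a + b log₂ n₁) = b·(log₂ n₂ − log₂ n₁).
log₂(10) − log₂(8) = 3.3219 − 3 = 0.3219.
ΔRT = 175 × 0.3219 = 56.337 ms.

56.3 ms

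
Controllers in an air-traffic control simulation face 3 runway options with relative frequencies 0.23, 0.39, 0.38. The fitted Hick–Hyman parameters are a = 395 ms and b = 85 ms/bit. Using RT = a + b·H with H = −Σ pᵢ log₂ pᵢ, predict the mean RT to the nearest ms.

Entropy contributions −pᵢ log₂ pᵢ: 0.4877, 0.5298, 0.5305; sum H = 1.5479 bits.
RT = a + bH = 395 + 85·1.5479 = 526.57 ms.

527 ms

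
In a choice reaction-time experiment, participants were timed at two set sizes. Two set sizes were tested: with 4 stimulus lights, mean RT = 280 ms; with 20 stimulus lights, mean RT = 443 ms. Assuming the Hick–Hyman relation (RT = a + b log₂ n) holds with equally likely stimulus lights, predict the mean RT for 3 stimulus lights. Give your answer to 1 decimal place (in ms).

Fit slope and intercept:
  b = (443 − 280) / (log₂ 20 − log₂ 4) = 163 / (4.3219 − 2) = 70.200 ms/bit
  a = 280 − 70.200 × 2 = 139.599 ms
Then RT(3) = 139.599 + 70.200 × log₂ 3 = 139.599 + 70.200 × 1.5850 ≈ 250.864 ms.

250.9 ms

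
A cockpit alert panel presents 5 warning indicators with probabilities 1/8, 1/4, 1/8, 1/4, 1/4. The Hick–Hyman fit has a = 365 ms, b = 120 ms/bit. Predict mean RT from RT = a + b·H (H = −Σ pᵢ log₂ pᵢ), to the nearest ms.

H = −Σ pᵢ log₂ pᵢ = 0.125·3 + 0.25·2 + 0.125·3 + 0.25·2 + 0.25·2 = 2.250 bits.
RT = 365 + 120 × 2.250 = 635.00 ms.

635 ms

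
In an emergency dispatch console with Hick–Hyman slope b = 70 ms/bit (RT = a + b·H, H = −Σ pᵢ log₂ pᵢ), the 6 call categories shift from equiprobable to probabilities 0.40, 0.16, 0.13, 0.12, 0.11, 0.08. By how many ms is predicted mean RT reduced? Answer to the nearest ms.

17 ms

The RT saving is b·ΔH. Equiprobable H₀ = log₂(6) = 2.5850 bits; with the given probabilities H = 2.3433 bits.
b·(H₀ − H) = 70 × (2.5850 − 2.3433) = 16.92 ms.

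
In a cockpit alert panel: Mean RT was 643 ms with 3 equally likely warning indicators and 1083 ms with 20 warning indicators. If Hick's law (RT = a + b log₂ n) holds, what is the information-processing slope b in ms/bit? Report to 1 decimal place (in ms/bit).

160.8 ms/bit

b = (RT₂ − RT₁)/(log₂ n₂ − log₂ n₁) = (1083 − 643)/(4.3219 − 1.5850) = 160.762 ms/bit.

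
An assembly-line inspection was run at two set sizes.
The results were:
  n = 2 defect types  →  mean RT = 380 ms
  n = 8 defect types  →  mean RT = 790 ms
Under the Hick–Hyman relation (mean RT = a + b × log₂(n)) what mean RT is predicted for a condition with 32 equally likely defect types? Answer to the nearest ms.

1200 ms

Fit slope and intercept:
  b = (790 − 380) / (log₂ 8 − log₂ 2) = 410 / (3 − 1) = 205 ms/bit
  a = 380 − 205 × 1 = 175 ms
Then RT(32) = 175 + 205 × log₂ 32 = 175 + 205 × 5 ≈ 1200.000 ms.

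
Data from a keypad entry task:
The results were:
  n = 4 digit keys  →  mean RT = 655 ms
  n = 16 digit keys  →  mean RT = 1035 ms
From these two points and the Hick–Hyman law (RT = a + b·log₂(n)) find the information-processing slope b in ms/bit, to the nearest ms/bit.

b = (RT₂ − RT₁)/(log₂ n₂ − log₂ n₁) = (1035 − 655)/(4 − 2) = 190 ms/bit.

190 ms/bit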